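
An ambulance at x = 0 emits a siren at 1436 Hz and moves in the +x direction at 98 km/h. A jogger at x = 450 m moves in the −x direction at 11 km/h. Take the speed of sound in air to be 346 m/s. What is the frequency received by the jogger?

98 km/h = 27.22 m/s; 11 km/h = 3.056 m/s.
The observer lies on the +x side, so the source is heading toward the observer and the observer is heading toward the source.
Both move, so f' = f · (v + v_o)/(v − v_s).
f' = 1436 × (346 + 3.056)/(346 − 27.22) = 1436 × 349.06/318.78 ≈ 1572 Hz.

1572 Hz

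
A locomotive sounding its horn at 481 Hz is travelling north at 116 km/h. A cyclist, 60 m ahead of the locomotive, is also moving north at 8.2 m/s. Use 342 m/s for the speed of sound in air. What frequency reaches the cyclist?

518 Hz

116 km/h = 32.22 m/s.
The cyclist is ahead, so the locomotive is moving toward it while the cyclist is moving away from the locomotive.
General Doppler shift: f' = f · (v − v_o)/(v − v_s).
f' = 481 × (342 − 8.2)/(342 − 32.22) = 481 × 333.8/309.78 ≈ 518 Hz.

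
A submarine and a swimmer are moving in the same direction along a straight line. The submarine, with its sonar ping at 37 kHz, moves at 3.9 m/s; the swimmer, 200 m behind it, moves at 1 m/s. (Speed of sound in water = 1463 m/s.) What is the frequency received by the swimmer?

The swimmer is behind, so the submarine is moving away from it while the swimmer is moving toward the submarine.
With source receding and observer approaching, f' = f · (v + v_o)/(v + v_s).
f' = 37 × (1463 + 1)/(1463 + 3.9) = 37 × 1464/1466.9 ≈ 36.9 kHz.

36.9 kHz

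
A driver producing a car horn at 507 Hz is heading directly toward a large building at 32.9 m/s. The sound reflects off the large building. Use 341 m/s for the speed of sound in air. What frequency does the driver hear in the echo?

615 Hz

The large building receives the sound from a moving source: f₁ = f₀ · v/(v − v_e) = 507 × 341/308.1 ≈ 561 Hz.
On the return leg the driver is a moving observer: f₂ = f₁ · (v + v_e)/v = 561 × 373.9/341 ≈ 615 Hz.
Equivalently f₂ = f₀ · (v + v_e)/(v − v_e).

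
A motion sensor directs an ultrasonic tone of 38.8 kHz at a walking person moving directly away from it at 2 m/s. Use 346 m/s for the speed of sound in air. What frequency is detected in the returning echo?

38.4 kHz

The walking person first receives the wave as a moving observer: f₁ = f₀ · (v − u)/v = 38.8 × (346 − 2)/346 ≈ 38.6 kHz.
The reflection then acts as a moving source: f₂ = f₁ · v/(v + u) ≈ 38.4 kHz.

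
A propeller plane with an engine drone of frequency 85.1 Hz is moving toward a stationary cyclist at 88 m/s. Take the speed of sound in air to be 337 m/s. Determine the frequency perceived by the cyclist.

115 Hz

Only the source moves, toward the listener, so f' = f · v/(v − v_s).
f' = 85.1 × 337/(337 − 88) = 85.1 × 337/249 ≈ 115 Hz.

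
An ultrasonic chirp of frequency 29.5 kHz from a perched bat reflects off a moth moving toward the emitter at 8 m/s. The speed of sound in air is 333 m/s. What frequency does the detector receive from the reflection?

31.0 kHz

The moth first receives the wave as a moving observer: f₁ = f₀ · (v + u)/v = 29.5 × (333 + 8)/333 ≈ 30.2 kHz.
On reflection it acts as a source moving toward the stationary detector: f₂ = f₁ · v/(v − u) = 30.2 × 333/325 ≈ 31.0 kHz.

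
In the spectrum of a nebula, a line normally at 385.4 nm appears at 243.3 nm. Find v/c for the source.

λ'/λ₀ = 0.6313 < 1 (blueshift), so the source is approaching.
λ'/λ₀ = √((1 − β)/(1 + β)) for an approaching source ⇒ β = (1 − r²)/(1 + r²) with r = λ'/λ₀.
β = (1 − 0.3985)/(1 + 0.3985) ≈ 0.430.

0.430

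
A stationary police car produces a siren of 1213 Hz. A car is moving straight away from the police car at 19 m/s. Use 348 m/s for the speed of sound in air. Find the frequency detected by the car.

1147 Hz

Only the observer moves, away from the source, so f' = f · (v − v_o)/v.
f' = 1213 × (348 − 19)/348 = 1213 × 329/348 ≈ 1147 Hz.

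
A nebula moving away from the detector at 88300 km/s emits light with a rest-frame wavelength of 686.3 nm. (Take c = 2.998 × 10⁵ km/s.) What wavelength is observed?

929.7 nm

β = v/c = 88300/299800 = 0.2945.
Relativistic Doppler for wavelength: λ' = λ₀ · √((1 + β)/(1 − β)).
λ' = 686.3 × √(1.2945/0.7055) = 686.3 × 1.35462 ≈ 929.7 nm.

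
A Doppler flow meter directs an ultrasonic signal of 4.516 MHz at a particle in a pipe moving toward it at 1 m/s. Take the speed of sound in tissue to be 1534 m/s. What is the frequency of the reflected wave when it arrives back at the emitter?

The particle in a pipe first receives the wave as a moving observer: f₁ = f₀ · (v + u)/v = 4.516 × (1534 + 1)/1534 ≈ 4.519 MHz.
The reflection then acts as a moving source: f₂ = f₁ · v/(v − u) ≈ 4.522 MHz.

4.522 MHz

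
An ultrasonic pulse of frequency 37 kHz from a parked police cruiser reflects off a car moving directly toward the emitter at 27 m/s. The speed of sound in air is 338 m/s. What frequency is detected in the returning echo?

The car first receives the wave as a moving observer: f₁ = f₀ · (v + u)/v = 37 × (338 + 27)/338 ≈ 40.0 kHz.
On reflection it acts as a source moving toward the stationary detector: f₂ = f₁ · v/(v − u) = 40.0 × 338/311 ≈ 43.4 kHz.

43.4 kHz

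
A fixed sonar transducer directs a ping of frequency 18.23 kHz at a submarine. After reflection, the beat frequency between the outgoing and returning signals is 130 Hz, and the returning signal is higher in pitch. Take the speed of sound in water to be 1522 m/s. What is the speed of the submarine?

Double Doppler shift off a moving reflector: f₂ = f₀ · (v + u)/(v − u) (u > 0 toward emitter).
Returning signal is higher, so f₂ = f₀ + Δf = 18230 + 130 = 18360 Hz.
Rearranging, u = v · (f₂ − f₀)/(f₂ + f₀) = 1522 × 130/36590 ≈ 5.4 m/s.
So the submarine is moving at 5.4 m/s toward the emitter.

5.4 m/s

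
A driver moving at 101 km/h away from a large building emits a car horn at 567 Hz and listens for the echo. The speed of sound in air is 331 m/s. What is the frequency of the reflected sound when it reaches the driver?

101 km/h = 28.06 m/s.
The large building receives the sound from a moving source: f₁ = f₀ · v/(v + v_e) = 567 × 331/359.06 ≈ 523 Hz.
On the return leg the driver is a moving observer: f₂ = f₁ · (v − v_e)/v = 523 × 302.94/331 ≈ 478 Hz.
Equivalently f₂ = f₀ · (v − v_e)/(v + v_e).

478 Hz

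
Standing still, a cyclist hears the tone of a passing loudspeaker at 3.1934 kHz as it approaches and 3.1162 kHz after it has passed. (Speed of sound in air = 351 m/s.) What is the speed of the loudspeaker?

4.3 m/s

f₁/f₂ = (v + v_s)/(v − v_s), so v_s = v · (f₁ − f₂)/(f₁ + f₂).
v_s = 351 × (3.1934 − 3.1162)/(3.1934 + 3.1162) = 351 × 0.0772/6.3096 ≈ 4.3 m/s.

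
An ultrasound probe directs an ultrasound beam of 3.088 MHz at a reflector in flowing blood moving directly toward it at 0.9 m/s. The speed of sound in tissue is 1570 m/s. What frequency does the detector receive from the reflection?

At the reflector in flowing blood (a moving observer), f₁ = f₀ · (v + u)/v = 3.088 × 1570.9/1570 ≈ 3.090 MHz.
On reflection it acts as a source moving toward the stationary detector: f₂ = f₁ · v/(v − u) = 3.090 × 1570/1569.1 ≈ 3.092 MHz.
Equivalently f₂ = f₀ · (v + u)/(v − u).

3.092 MHz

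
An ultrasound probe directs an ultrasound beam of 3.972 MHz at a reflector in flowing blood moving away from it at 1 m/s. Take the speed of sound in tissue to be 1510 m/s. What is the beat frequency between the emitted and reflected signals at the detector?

At the reflector in flowing blood (a moving observer), f₁ = f₀ · (v − u)/v = 3.972 × 1509/1510 ≈ 3.96937 MHz.
On reflection it acts as a source moving away from the stationary detector: f₂ = f₁ · v/(v + u) = 3.96937 × 1510/1511 ≈ 3.96674 MHz.
Equivalently f₂ = f₀ · (v − u)/(v + u).
Beat frequency (with f₀ = 3972000 Hz): |f₂ − f₀| = 2u·f₀/(v + u) = 2 × 1 × 3972000/1511 ≈ 5257 Hz.

5257 Hz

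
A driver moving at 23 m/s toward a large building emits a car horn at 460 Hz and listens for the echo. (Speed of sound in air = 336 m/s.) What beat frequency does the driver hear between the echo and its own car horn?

The large building receives the sound from a moving source: f₁ = f₀ · v/(v − v_e) = 460 × 336/313 ≈ 493.8 Hz.
On the return leg the driver is a moving observer: f₂ = f₁ · (v + v_e)/v = 493.8 × 359/336 ≈ 527.6 Hz.
Beat against the emitted tone: |f₂ − f₀| = 2v_e·f₀/(v − v_e) = 2 × 23 × 460/313 ≈ 68 Hz.

68 Hz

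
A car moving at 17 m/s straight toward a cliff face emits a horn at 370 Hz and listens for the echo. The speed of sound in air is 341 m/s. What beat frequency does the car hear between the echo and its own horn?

The cliff face receives the sound from a moving source: f₁ = f₀ · v/(v − v_e) = 370 × 341/324 ≈ 389.4 Hz.
On the return leg the car is a moving observer: f₂ = f₁ · (v + v_e)/v = 389.4 × 358/341 ≈ 408.8 Hz.
Beat against the emitted tone: |f₂ − f₀| = 2v_e·f₀/(v − v_e) = 2 × 17 × 370/324 ≈ 38.8 Hz.

38.8 Hz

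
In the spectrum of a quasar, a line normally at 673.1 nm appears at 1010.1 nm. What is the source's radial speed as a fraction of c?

0.385

λ'/λ₀ = 1.5007 > 1 (redshift), so the source is receding.
λ'/λ₀ = √((1 + β)/(1 − β)) for a receding source ⇒ β = (r² − 1)/(r² + 1) with r = λ'/λ₀.
β = (2.2520 − 1)/(2.2520 + 1) ≈ 0.385.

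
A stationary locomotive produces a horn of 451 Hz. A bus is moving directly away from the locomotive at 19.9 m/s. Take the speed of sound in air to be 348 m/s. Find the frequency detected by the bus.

Moving observer, stationary source: f' = f · (v − v_o)/v.
f' = 451 × (348 − 19.9)/348 = 451 × 328.1/348 ≈ 425 Hz.

425 Hz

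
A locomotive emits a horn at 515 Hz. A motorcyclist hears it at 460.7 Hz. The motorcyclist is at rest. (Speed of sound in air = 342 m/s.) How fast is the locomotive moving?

40 m/s

f' < f, so the locomotive is receding.
f' = f · v/(v + v_s) ⇒ v_s = v · |1 − f/f'|.
v_s = 342 × |1 − 515/460.7| = 342 × 0.1179 ≈ 40 m/s.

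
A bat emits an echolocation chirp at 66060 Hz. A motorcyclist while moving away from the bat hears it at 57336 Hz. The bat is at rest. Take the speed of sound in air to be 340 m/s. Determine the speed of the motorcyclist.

f' = f · (v − v_o)/v ⇒ v_o = v · |f'/f − 1|.
v_o = 340 × |57336/66060 − 1| = 340 × 0.1321 ≈ 45 m/s.

45 m/s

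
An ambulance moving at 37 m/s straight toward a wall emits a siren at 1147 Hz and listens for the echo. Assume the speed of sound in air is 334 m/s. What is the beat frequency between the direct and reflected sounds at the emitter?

The wall receives the sound from a moving source: f₁ = f₀ · v/(v − v_e) = 1147 × 334/297 ≈ 1290 Hz.
On the return leg the ambulance is a moving observer: f₂ = f₁ · (v + v_e)/v = 1290 × 371/334 ≈ 1433 Hz.
Equivalently f₂ = f₀ · (v + v_e)/(v − v_e).
Beat against the emitted tone: |f₂ − f₀| = 2v_e·f₀/(v − v_e) = 2 × 37 × 1147/297 ≈ 286 Hz.

286 Hz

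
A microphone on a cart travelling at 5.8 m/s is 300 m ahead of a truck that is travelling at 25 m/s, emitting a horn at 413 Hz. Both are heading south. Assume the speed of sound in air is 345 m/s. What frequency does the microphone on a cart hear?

The microphone on a cart is ahead, so the truck is moving toward it while the microphone on a cart is moving away from the truck.
Both move, so f' = f · (v − v_o)/(v − v_s).
f' = 413 × (345 − 5.8)/(345 − 25) = 413 × 339.2/320 ≈ 438 Hz.

438 Hz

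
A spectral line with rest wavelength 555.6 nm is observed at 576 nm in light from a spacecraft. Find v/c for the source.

λ'/λ₀ = 1.0367 > 1 (redshift), so the source is receding.
λ'/λ₀ = √((1 + β)/(1 − β)) for a receding source ⇒ β = (r² − 1)/(r² + 1) with r = λ'/λ₀.
β = (1.0748 − 1)/(1.0748 + 1) ≈ 0.036.

0.036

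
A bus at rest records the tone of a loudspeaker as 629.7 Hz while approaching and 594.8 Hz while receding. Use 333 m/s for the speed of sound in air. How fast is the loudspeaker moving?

f₁/f₂ = (v + v_s)/(v − v_s), so v_s = v · (f₁ − f₂)/(f₁ + f₂).
v_s = 333 × (629.7 − 594.8)/(629.7 + 594.8) = 333 × 34.9/1224.5 ≈ 9.5 m/s.

9.5 m/s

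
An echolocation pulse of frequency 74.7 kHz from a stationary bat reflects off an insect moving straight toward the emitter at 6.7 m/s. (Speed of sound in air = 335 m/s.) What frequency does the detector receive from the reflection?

The insect first receives the wave as a moving observer: f₁ = f₀ · (v + u)/v = 74.7 × (335 + 6.7)/335 ≈ 76.2 kHz.
On reflection it acts as a source moving toward the stationary detector: f₂ = f₁ · v/(v − u) = 76.2 × 335/328.3 ≈ 77.7 kHz.

77.7 kHz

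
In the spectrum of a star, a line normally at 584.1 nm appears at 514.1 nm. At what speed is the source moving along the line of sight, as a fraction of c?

λ'/λ₀ = 0.8802 < 1 (blueshift), so the source is approaching.
λ'/λ₀ = √((1 − β)/(1 + β)) for an approaching source ⇒ β = (1 − r²)/(1 + r²) with r = λ'/λ₀.
β = (1 − 0.7747)/(1 + 0.7747) ≈ 0.127.

0.127c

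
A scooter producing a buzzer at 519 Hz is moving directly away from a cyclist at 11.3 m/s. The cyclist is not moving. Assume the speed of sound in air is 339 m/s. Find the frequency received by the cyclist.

502 Hz

Moving source, stationary observer: f' = f · v/(v + v_s) since the source is receding.
f' = 519 × 339/(339 + 11.3) = 519 × 339/350.3 ≈ 502 Hz.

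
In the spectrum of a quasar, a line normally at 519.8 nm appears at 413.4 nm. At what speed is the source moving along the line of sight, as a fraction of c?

λ'/λ₀ = 0.7953 < 1 (blueshift), so the source is approaching.
λ'/λ₀ = √((1 − β)/(1 + β)) for an approaching source ⇒ β = (1 − r²)/(1 + r²) with r = λ'/λ₀.
β = (1 − 0.6325)/(1 + 0.6325) ≈ 0.225.

0.225c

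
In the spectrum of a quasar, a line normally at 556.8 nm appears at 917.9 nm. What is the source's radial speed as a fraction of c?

0.462c

λ'/λ₀ = 1.6485 > 1 (redshift), so the source is receding.
λ'/λ₀ = √((1 + β)/(1 − β)) for a receding source ⇒ β = (r² − 1)/(r² + 1) with r = λ'/λ₀.
β = (2.7176 − 1)/(2.7176 + 1) ≈ 0.462.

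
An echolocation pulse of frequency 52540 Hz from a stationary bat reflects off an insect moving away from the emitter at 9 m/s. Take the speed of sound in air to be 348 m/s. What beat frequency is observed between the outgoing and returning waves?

2649 Hz

The insect first receives the wave as a moving observer: f₁ = f₀ · (v − u)/v = 52540 × (348 − 9)/348 ≈ 51181 Hz.
On reflection it acts as a source moving away from the stationary detector: f₂ = f₁ · v/(v + u) = 51181 × 348/357 ≈ 49891 Hz.
Equivalently f₂ = f₀ · (v − u)/(v + u).
Beat frequency: |f₂ − f₀| = 2u·f₀/(v + u) = 2 × 9 × 52540/357 ≈ 2649 Hz.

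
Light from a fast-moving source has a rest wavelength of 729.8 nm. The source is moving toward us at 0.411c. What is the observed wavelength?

471.5 nm

Relativistic Doppler for wavelength: λ' = λ₀ · √((1 − β)/(1 + β)).
λ' = 729.8 × √(0.5890/1.4110) = 729.8 × 0.64609 ≈ 471.5 nm.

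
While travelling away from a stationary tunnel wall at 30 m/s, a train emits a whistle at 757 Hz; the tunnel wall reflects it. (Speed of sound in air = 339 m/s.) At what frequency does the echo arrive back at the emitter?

The tunnel wall receives the sound from a moving source: f₁ = f₀ · v/(v + v_e) = 757 × 339/369 ≈ 695 Hz.
On the return leg the train is a moving observer: f₂ = f₁ · (v − v_e)/v = 695 × 309/339 ≈ 634 Hz.
Equivalently f₂ = f₀ · (v − v_e)/(v + v_e).

634 Hz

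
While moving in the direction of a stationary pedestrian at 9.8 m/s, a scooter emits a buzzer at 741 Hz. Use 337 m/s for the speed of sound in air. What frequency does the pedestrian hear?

Only the source moves, toward the listener, so f' = f · v/(v − v_s).
f' = 741 × 337/(337 − 9.8) = 741 × 337/327.2 ≈ 763 Hz.

763 Hz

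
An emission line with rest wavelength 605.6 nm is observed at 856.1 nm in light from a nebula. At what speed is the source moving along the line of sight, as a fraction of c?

λ'/λ₀ = 1.4136 > 1 (redshift), so the source is receding.
λ'/λ₀ = √((1 + β)/(1 − β)) for a receding source ⇒ β = (r² − 1)/(r² + 1) with r = λ'/λ₀.
β = (1.9984 − 1)/(1.9984 + 1) ≈ 0.333.

0.333c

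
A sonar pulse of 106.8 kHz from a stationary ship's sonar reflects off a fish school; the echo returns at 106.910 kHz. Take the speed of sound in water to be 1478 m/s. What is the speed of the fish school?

Double Doppler shift off a moving reflector: f₂ = f₀ · (v + u)/(v − u) (u > 0 toward emitter).
Rearranging, u = v · (f₂ − f₀)/(f₂ + f₀) = 1478 × 0.110/213.710 ≈ 0.76 m/s.
So the fish school is moving at 0.76 m/s toward the emitter.

0.76 m/s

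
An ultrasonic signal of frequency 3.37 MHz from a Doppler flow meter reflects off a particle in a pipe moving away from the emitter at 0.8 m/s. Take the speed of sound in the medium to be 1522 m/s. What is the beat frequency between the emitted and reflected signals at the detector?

3541 Hz

At the particle in a pipe (a moving observer), f₁ = f₀ · (v − u)/v = 3.37 × 1521.2/1522 ≈ 3.36823 MHz.
The reflection then acts as a moving source: f₂ = f₁ · v/(v + u) ≈ 3.36646 MHz.
Beat frequency (with f₀ = 3370000 Hz): |f₂ − f₀| = 2u·f₀/(v + u) = 2 × 0.8 × 3370000/1522.8 ≈ 3541 Hz.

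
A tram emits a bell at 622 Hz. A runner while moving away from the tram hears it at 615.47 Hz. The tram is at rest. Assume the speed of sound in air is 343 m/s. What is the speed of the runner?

3.6 m/s

f' = f · (v − v_o)/v ⇒ v_o = v · |f'/f − 1|.
v_o = 343 × |615.47/622 − 1| = 343 × 0.0105 ≈ 3.6 m/s.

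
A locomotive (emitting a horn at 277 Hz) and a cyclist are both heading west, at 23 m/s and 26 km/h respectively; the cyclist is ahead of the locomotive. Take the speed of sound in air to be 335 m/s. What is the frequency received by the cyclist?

26 km/h = 7.222 m/s.
The cyclist is ahead, so the locomotive is moving toward it while the cyclist is moving away from the locomotive.
General Doppler shift: f' = f · (v − v_o)/(v − v_s).
f' = 277 × (335 − 7.222)/(335 − 23) = 277 × 327.78/312 ≈ 291 Hz.

291 Hz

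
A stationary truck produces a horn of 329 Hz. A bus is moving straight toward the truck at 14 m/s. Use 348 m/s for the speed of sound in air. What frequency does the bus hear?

Moving observer, stationary source: f' = f · (v + v_o)/v.
f' = 329 × (348 + 14)/348 = 329 × 362/348 ≈ 342 Hz.

342 Hz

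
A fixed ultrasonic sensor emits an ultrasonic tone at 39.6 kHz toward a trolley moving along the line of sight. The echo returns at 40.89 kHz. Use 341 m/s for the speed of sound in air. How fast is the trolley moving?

Double Doppler shift off a moving reflector: f₂ = f₀ · (v + u)/(v − u) (u > 0 toward emitter).
Rearranging, u = v · (f₂ − f₀)/(f₂ + f₀) = 341 × 1.29/80.49 ≈ 5.5 m/s.
So the trolley is moving at 5.5 m/s toward the emitter.

5.5 m/s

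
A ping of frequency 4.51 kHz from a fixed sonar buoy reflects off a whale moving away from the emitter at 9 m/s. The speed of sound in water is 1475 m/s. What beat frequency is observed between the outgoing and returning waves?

At the whale (a moving observer), f₁ = f₀ · (v − u)/v = 4.51 × 1466/1475 ≈ 4.4825 kHz.
The reflection then acts as a moving source: f₂ = f₁ · v/(v + u) ≈ 4.4553 kHz.
Beat frequency (with f₀ = 4510 Hz): |f₂ − f₀| = 2u·f₀/(v + u) = 2 × 9 × 4510/1484 ≈ 54.7 Hz.

54.7 Hz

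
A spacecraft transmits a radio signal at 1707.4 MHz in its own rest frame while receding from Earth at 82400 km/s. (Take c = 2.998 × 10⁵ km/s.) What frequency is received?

β = v/c = 82400/299800 = 0.2748.
Relativistic Doppler for frequency: f' = f₀ · √((1 − β)/(1 + β)).
f' = 1707.4 × √(0.7252/1.2748) = 1707.4 × 0.75420 ≈ 1287.7 MHz.

1287.7 MHz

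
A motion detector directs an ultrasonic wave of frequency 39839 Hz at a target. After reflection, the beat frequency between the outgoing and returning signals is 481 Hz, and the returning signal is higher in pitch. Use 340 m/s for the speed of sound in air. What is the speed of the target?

Double Doppler shift off a moving reflector: f₂ = f₀ · (v + u)/(v − u) (u > 0 toward emitter).
Returning signal is higher, so f₂ = f₀ + Δf = 39839 + 481 = 40320 Hz.
Rearranging, u = v · (f₂ − f₀)/(f₂ + f₀) = 340 × 481/80159 ≈ 2.04 m/s.
So the target is moving at 2.04 m/s toward the emitter.

2.04 m/s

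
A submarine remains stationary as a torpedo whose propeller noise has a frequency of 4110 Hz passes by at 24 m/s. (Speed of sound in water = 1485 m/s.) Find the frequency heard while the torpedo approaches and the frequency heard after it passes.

Approaching: f₁ = f · v/(v − v_s) = 4110 × 1485/1461 ≈ 4178 Hz.
Receding: f₂ = f · v/(v + v_s) = 4110 × 1485/1509 ≈ 4045 Hz.

4178 Hz approaching; 4045 Hz receding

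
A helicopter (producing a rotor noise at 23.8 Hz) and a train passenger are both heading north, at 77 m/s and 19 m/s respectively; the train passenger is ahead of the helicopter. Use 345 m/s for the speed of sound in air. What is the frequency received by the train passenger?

The train passenger is ahead, so the helicopter is moving toward it while the train passenger is moving away from the helicopter.
Both move, so f' = f · (v − v_o)/(v − v_s).
f' = 23.8 × (345 − 19)/(345 − 77) = 23.8 × 326/268 ≈ 29.0 Hz.

29.0 Hz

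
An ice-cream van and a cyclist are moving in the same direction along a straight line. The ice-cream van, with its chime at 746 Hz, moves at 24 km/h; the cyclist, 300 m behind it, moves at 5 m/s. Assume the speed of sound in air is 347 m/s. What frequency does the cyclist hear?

742 Hz

24 km/h = 6.667 m/s.
The cyclist is behind, so the ice-cream van is moving away from it while the cyclist is moving toward the ice-cream van.
With source receding and observer approaching, f' = f · (v + v_o)/(v + v_s).
f' = 746 × (347 + 5)/(347 + 6.667) = 746 × 352/353.67 ≈ 742 Hz.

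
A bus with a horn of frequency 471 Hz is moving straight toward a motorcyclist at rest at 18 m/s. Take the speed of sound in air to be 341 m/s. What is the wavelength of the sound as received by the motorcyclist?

68.6 cm

Only the source moves, toward the listener, so f' = f · v/(v − v_s).
f' = 471 × 341/(341 − 18) ≈ 497 Hz.
λ' = v/f' = 341/497.248 ≈ 68.6 cm.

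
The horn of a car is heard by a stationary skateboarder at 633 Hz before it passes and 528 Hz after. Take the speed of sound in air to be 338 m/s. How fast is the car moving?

f₁/f₂ = (v + v_s)/(v − v_s), so v_s = v · (f₁ − f₂)/(f₁ + f₂).
v_s = 338 × (633 − 528)/(633 + 528) = 338 × 105/1161 ≈ 31 m/s.

31 m/s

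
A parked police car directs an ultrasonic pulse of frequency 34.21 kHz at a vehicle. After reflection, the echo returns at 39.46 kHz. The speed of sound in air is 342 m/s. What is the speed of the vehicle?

24.4 m/s

Double Doppler shift off a moving reflector: f₂ = f₀ · (v + u)/(v − u) (u > 0 toward emitter).
Rearranging, u = v · (f₂ − f₀)/(f₂ + f₀) = 342 × 5.25/73.67 ≈ 24.4 m/s.
So the vehicle is moving at 24.4 m/s toward the emitter.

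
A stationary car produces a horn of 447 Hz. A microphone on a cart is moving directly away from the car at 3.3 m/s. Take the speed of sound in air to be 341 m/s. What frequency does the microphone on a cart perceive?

443 Hz

Only the observer moves, away from the source, so f' = f · (v − v_o)/v.
f' = 447 × (341 − 3.3)/341 = 447 × 337.7/341 ≈ 443 Hz.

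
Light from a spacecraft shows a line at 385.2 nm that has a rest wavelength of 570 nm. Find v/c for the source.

λ'/λ₀ = 0.6758 < 1 (blueshift), so the source is approaching.
λ'/λ₀ = √((1 − β)/(1 + β)) for an approaching source ⇒ β = (1 − r²)/(1 + r²) with r = λ'/λ₀.
β = (1 − 0.4567)/(1 + 0.4567) ≈ 0.373.

0.373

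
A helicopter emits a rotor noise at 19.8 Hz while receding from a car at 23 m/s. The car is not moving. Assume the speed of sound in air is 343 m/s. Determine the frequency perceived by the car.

18.6 Hz

Moving source, stationary observer: f' = f · v/(v + v_s) since the source is receding.
f' = 19.8 × 343/(343 + 23) = 19.8 × 343/366 ≈ 18.6 Hz.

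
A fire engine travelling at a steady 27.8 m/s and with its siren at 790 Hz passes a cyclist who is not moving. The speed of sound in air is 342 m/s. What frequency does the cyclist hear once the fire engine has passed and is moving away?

731 Hz

Receding: f₂ = f · v/(v + v_s) = 790 × 342/369.8 ≈ 731 Hz.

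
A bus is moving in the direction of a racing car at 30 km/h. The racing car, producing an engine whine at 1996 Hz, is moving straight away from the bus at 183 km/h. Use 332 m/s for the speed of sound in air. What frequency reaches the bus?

1774 Hz

183 km/h = 50.83 m/s; 30 km/h = 8.333 m/s.
General Doppler shift: f' = f · (v + v_o)/(v + v_s).
f' = 1996 × (332 + 8.333)/(332 + 50.83) = 1996 × 340.33/382.83 ≈ 1774 Hz.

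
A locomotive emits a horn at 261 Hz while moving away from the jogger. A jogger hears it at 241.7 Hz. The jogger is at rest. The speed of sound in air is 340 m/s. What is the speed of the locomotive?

f' = f · v/(v + v_s) ⇒ v_s = v · |1 − f/f'|.
v_s = 340 × |1 − 261/241.7| = 340 × 0.07985 ≈ 27 m/s.

27 m/s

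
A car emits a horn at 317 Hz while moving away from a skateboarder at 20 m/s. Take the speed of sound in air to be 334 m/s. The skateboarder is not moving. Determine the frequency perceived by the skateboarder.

With the source moving away from a stationary observer, f' = f · v/(v + v_s).
f' = 317 × 334/(334 + 20) = 317 × 334/354 ≈ 299 Hz.

299 Hz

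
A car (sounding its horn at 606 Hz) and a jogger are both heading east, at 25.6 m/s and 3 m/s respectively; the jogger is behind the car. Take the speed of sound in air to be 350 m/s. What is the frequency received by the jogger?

The jogger is behind, so the car is moving away from it while the jogger is moving toward the car.
With source receding and observer approaching, f' = f · (v + v_o)/(v + v_s).
f' = 606 × (350 + 3)/(350 + 25.6) = 606 × 353/375.6 ≈ 570 Hz.

570 Hz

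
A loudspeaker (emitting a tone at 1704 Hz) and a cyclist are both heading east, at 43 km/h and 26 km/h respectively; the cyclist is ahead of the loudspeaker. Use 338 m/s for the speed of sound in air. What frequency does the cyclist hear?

1729 Hz

43 km/h = 11.94 m/s; 26 km/h = 7.222 m/s.
The cyclist is ahead, so the loudspeaker is moving toward it while the cyclist is moving away from the loudspeaker.
With source approaching and observer receding, f' = f · (v − v_o)/(v − v_s).
f' = 1704 × (338 − 7.222)/(338 − 11.94) = 1704 × 330.78/326.06 ≈ 1729 Hz.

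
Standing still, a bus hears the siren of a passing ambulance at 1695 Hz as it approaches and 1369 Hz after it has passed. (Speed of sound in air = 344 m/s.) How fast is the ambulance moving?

f₁/f₂ = (v + v_s)/(v − v_s), so v_s = v · (f₁ − f₂)/(f₁ + f₂).
v_s = 344 × (1695 − 1369)/(1695 + 1369) = 344 × 326/3064 ≈ 37 m/s.

37 m/s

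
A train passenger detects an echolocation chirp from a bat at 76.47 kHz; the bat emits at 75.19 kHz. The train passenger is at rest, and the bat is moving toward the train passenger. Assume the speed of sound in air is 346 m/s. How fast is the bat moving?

f' = f · v/(v − v_s) ⇒ v_s = v · |1 − f/f'|.
v_s = 346 × |1 − 75.19/76.47| = 346 × 0.01674 ≈ 5.8 m/s.

5.8 m/s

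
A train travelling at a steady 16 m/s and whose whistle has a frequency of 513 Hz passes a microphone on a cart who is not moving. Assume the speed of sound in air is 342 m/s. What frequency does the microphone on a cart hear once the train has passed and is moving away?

490 Hz

Receding: f₂ = f · v/(v + v_s) = 513 × 342/358 ≈ 490 Hz.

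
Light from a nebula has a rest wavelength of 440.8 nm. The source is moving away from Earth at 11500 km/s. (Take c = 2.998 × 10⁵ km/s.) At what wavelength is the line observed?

458.0 nm

β = v/c = 11500/299800 = 0.0384.
Relativistic Doppler for wavelength: λ' = λ₀ · √((1 + β)/(1 − β)).
λ' = 440.8 × √(1.0384/0.9616) = 440.8 × 1.03912 ≈ 458.0 nm.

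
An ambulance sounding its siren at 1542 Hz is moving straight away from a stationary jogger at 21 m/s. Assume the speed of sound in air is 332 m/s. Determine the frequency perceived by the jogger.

Only the source moves, away from the listener, so f' = f · v/(v + v_s).
f' = 1542 × 332/(332 + 21) = 1542 × 332/353 ≈ 1450 Hz.

1450 Hz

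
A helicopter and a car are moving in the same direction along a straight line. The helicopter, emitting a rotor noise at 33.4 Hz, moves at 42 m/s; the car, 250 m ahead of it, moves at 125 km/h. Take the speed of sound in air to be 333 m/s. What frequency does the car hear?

125 km/h = 34.72 m/s.
The car is ahead, so the helicopter is moving toward it while the car is moving away from the helicopter.
Both move, so f' = f · (v − v_o)/(v − v_s).
f' = 33.4 × (333 − 34.72)/(333 − 42) = 33.4 × 298.28/291 ≈ 34.2 Hz.

34.2 Hz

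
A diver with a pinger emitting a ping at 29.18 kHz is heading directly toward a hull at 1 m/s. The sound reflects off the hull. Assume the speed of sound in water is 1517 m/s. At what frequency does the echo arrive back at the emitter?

The hull receives the sound from a moving source: f₁ = f₀ · v/(v − v_e) = 29.18 × 1517/1516 ≈ 29.2 kHz.
On the return leg the diver with a pinger is a moving observer: f₂ = f₁ · (v + v_e)/v = 29.2 × 1518/1517 ≈ 29.2 kHz.

29.2 kHz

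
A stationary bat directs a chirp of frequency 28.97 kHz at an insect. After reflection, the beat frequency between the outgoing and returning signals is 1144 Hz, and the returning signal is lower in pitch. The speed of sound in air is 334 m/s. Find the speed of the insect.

6.7 m/s

Double Doppler shift off a moving reflector: f₂ = f₀ · (v + u)/(v − u) (u > 0 toward emitter).
Returning signal is lower, so f₂ = f₀ − Δf = 28970 − 1144 = 27826 Hz.
Rearranging, u = v · (f₂ − f₀)/(f₂ + f₀) = 334 × -1144/56796 ≈ -6.7 m/s.
So the insect is moving at 6.7 m/s away from the emitter.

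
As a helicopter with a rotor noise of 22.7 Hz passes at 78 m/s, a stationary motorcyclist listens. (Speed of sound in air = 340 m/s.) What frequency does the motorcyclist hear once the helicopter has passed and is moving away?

Receding: f₂ = f · v/(v + v_s) = 22.7 × 340/418 ≈ 18.5 Hz.

18.5 Hz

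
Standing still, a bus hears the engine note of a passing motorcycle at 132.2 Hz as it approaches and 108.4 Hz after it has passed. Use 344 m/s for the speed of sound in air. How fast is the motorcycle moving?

34 m/s

f₁/f₂ = (v + v_s)/(v − v_s), so v_s = v · (f₁ − f₂)/(f₁ + f₂).
v_s = 344 × (132.2 − 108.4)/(132.2 + 108.4) = 344 × 23.8/240.6 ≈ 34 m/s.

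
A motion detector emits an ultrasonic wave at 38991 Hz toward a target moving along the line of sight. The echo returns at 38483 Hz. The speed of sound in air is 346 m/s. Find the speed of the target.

2.27 m/s

Double Doppler shift off a moving reflector: f₂ = f₀ · (v + u)/(v − u) (u > 0 toward emitter).
Rearranging, u = v · (f₂ − f₀)/(f₂ + f₀) = 346 × -508/77474 ≈ -2.27 m/s.
So the target is moving at 2.27 m/s away from the emitter.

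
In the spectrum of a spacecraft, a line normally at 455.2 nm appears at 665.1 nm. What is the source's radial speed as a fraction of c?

λ'/λ₀ = 1.4611 > 1 (redshift), so the source is receding.
λ'/λ₀ = √((1 + β)/(1 − β)) for a receding source ⇒ β = (r² − 1)/(r² + 1) with r = λ'/λ₀.
β = (2.1349 − 1)/(2.1349 + 1) ≈ 0.362.

0.362c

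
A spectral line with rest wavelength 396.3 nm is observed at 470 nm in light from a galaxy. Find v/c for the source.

λ'/λ₀ = 1.1860 > 1 (redshift), so the source is receding.
λ'/λ₀ = √((1 + β)/(1 − β)) for a receding source ⇒ β = (r² − 1)/(r² + 1) with r = λ'/λ₀.
β = (1.4065 − 1)/(1.4065 + 1) ≈ 0.169.

0.169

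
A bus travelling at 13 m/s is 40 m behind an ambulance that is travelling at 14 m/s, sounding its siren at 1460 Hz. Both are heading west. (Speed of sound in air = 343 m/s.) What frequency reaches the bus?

1456 Hz

The bus is behind, so the ambulance is moving away from it while the bus is moving toward the ambulance.
With source receding and observer approaching, f' = f · (v + v_o)/(v + v_s).
f' = 1460 × (343 + 13)/(343 + 14) = 1460 × 356/357 ≈ 1456 Hz.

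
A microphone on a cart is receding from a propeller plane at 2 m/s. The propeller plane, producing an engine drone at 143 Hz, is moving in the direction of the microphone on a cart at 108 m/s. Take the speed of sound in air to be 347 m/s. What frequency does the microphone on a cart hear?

General Doppler shift: f' = f · (v − v_o)/(v − v_s).
f' = 143 × (347 − 2)/(347 − 108) = 143 × 345/239 ≈ 206 Hz.

206 Hz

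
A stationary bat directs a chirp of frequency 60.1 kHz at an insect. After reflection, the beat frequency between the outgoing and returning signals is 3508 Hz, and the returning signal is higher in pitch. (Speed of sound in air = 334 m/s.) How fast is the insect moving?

9.5 m/s

Double Doppler shift off a moving reflector: f₂ = f₀ · (v + u)/(v − u) (u > 0 toward emitter).
Returning signal is higher, so f₂ = f₀ + Δf = 60100 + 3508 = 63608 Hz.
Rearranging, u = v · (f₂ − f₀)/(f₂ + f₀) = 334 × 3508/123708 ≈ 9.5 m/s.
So the insect is moving at 9.5 m/s toward the emitter.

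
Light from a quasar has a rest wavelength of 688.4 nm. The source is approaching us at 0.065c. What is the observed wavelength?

645.0 nm

Relativistic Doppler for wavelength: λ' = λ₀ · √((1 − β)/(1 + β)).
λ' = 688.4 × √(0.9350/1.0650) = 688.4 × 0.93698 ≈ 645.0 nm.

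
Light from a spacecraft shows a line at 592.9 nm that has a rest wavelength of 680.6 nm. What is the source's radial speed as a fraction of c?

λ'/λ₀ = 0.8711 < 1 (blueshift), so the source is approaching.
λ'/λ₀ = √((1 − β)/(1 + β)) for an approaching source ⇒ β = (1 − r²)/(1 + r²) with r = λ'/λ₀.
β = (1 − 0.7589)/(1 + 0.7589) ≈ 0.137.

0.137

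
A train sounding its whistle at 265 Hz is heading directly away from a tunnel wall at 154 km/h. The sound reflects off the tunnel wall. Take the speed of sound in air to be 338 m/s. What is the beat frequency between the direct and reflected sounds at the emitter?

154 km/h = 42.78 m/s.
The tunnel wall receives the sound from a moving source: f₁ = f₀ · v/(v + v_e) = 265 × 338/380.78 ≈ 235.2 Hz.
On the return leg the train is a moving observer: f₂ = f₁ · (v − v_e)/v = 235.2 × 295.22/338 ≈ 205.5 Hz.
Beat against the emitted tone: |f₂ − f₀| = 2v_e·f₀/(v + v_e) = 2 × 42.78 × 265/380.78 ≈ 59.5 Hz.

59.5 Hz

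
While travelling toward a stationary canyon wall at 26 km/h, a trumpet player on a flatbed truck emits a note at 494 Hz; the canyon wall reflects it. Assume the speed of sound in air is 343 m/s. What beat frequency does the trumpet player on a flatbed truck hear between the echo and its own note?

26 km/h = 7.222 m/s.
The canyon wall receives the sound from a moving source: f₁ = f₀ · v/(v − v_e) = 494 × 343/335.78 ≈ 504.6 Hz.
On the return leg the trumpet player on a flatbed truck is a moving observer: f₂ = f₁ · (v + v_e)/v = 504.6 × 350.22/343 ≈ 515.3 Hz.
Equivalently f₂ = f₀ · (v + v_e)/(v − v_e).
Beat against the emitted tone: |f₂ − f₀| = 2v_e·f₀/(v − v_e) = 2 × 7.222 × 494/335.78 ≈ 21.3 Hz.

21.3 Hz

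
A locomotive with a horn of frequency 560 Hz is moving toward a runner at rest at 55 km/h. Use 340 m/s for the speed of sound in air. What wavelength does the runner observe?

58.0 cm

55 km/h = 15.28 m/s.
Moving source, stationary observer: f' = f · v/(v − v_s) since the source is approaching.
f' = 560 × 340/(340 − 15.28) ≈ 586 Hz.
λ' = v/f' = 340/586.347 ≈ 58.0 cm.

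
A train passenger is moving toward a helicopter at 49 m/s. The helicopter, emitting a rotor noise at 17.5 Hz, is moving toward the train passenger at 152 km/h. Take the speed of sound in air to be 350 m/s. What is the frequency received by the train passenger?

152 km/h = 42.22 m/s.
General Doppler shift: f' = f · (v + v_o)/(v − v_s).
f' = 17.5 × (350 + 49)/(350 − 42.22) = 17.5 × 399/307.78 ≈ 22.7 Hz.

22.7 Hz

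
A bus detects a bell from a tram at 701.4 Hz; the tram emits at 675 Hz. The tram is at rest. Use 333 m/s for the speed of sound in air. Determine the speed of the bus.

13.0 m/s

f' > f, so the bus is approaching.
f' = f · (v + v_o)/v ⇒ v_o = v · |f'/f − 1|.
v_o = 333 × |701.4/675 − 1| = 333 × 0.03911 ≈ 13.0 m/s.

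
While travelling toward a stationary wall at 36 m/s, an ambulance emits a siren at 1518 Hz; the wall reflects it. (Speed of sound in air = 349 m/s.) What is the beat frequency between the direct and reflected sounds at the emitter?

The wall receives the sound from a moving source: f₁ = f₀ · v/(v − v_e) = 1518 × 349/313 ≈ 1693 Hz.
On the return leg the ambulance is a moving observer: f₂ = f₁ · (v + v_e)/v = 1693 × 385/349 ≈ 1867 Hz.
Equivalently f₂ = f₀ · (v + v_e)/(v − v_e).
Beat against the emitted tone: |f₂ − f₀| = 2v_e·f₀/(v − v_e) = 2 × 36 × 1518/313 ≈ 349 Hz.

349 Hz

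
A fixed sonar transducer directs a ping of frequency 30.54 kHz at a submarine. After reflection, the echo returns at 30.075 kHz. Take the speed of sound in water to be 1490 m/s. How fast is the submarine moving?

11.4 m/s

Double Doppler shift off a moving reflector: f₂ = f₀ · (v + u)/(v − u) (u > 0 toward emitter).
Rearranging, u = v · (f₂ − f₀)/(f₂ + f₀) = 1490 × -0.465/60.615 ≈ -11.4 m/s.
So the submarine is moving at 11.4 m/s away from the emitter.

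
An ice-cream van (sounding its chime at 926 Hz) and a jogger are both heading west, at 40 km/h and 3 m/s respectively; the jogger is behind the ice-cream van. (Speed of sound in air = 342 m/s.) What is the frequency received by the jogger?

905 Hz

40 km/h = 11.11 m/s.
The jogger is behind, so the ice-cream van is moving away from it while the jogger is moving toward the ice-cream van.
Both move, so f' = f · (v + v_o)/(v + v_s).
f' = 926 × (342 + 3)/(342 + 11.11) = 926 × 345/353.11 ≈ 905 Hz.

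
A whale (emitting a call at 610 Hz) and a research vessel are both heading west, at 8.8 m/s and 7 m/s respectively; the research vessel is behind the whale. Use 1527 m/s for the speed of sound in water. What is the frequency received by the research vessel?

The research vessel is behind, so the whale is moving away from it while the research vessel is moving toward the whale.
Both move, so f' = f · (v + v_o)/(v + v_s).
f' = 610 × (1527 + 7)/(1527 + 8.8) = 610 × 1534/1535.8 ≈ 609 Hz.

609 Hz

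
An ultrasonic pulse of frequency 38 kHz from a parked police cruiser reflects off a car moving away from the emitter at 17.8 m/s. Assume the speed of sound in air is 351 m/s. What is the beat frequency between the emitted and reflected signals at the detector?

The car first receives the wave as a moving observer: f₁ = f₀ · (v − u)/v = 38 × (351 − 17.8)/351 ≈ 36.07 kHz.
The reflection then acts as a moving source: f₂ = f₁ · v/(v + u) ≈ 34.33 kHz.
Equivalently f₂ = f₀ · (v − u)/(v + u).
Beat frequency (with f₀ = 38000 Hz): |f₂ − f₀| = 2u·f₀/(v + u) = 2 × 17.8 × 38000/368.8 ≈ 3668 Hz.

3668 Hz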